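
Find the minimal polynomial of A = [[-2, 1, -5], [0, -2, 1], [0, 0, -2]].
m_A(x) = (x + 2)^3

The characteristic polynomial factors as (x + 2)^3. The minimal polynomial is ∏(x - λ)^{k_λ} where k_λ is the size of the largest Jordan block at λ.

For λ = -2: rank(A + 2I) = 2, and the largest Jordan block has size 3 (the smallest k with rank((A + 2I)^k) = rank((A + 2I)^(k+1))).

So m_A(x) = (x + 2)^3.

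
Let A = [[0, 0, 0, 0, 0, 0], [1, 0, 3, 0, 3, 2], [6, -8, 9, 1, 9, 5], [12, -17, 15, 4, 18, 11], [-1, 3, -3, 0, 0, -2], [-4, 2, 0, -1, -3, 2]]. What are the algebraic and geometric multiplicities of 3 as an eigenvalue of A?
The characteristic polynomial is x(x - 3)^5, so the factor x - 3 appears with exponent 5: the algebraic multiplicity is 5.

rank(A - 3I) = 3, so the eigenspace has dimension 6 - 3 = 3: the geometric multiplicity is 3.

Since 3 < 5, A is not diagonalizable.

algebraic multiplicity 5, geometric multiplicity 3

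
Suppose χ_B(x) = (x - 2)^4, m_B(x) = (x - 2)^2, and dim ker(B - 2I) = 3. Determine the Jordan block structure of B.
λ = 2: algebraic multiplicity 4 (exponent in χ_B), largest block size 2 (exponent in m_B), 3 blocks (geometric multiplicity). These force block sizes [2, 1, 1].

Jordan blocks: (2, 2), (2, 1), (2, 1)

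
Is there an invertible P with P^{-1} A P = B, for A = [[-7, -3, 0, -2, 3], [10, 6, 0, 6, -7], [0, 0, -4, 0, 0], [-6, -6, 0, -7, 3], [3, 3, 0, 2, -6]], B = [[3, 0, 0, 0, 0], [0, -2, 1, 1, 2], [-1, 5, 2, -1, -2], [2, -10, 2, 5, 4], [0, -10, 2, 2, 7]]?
No.

trace(A) = -18 but trace(B) = 15. The trace is a similarity invariant, so A and B are not similar.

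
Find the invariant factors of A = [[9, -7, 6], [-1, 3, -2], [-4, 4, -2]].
The Jordan structure of A has elementary divisors (x - 2)^2, (x - 6). Arranging the block sizes at each eigenvalue in decreasing order and taking row products gives the invariant factors.

Invariant factors (smallest first, each dividing the next): (x - 6)(x - 2)^2.

Check: the last factor (x - 6)(x - 2)^2 is the minimal polynomial, and the product (x - 6)(x - 2)^2 is the characteristic polynomial.

(x - 6)(x - 2)^2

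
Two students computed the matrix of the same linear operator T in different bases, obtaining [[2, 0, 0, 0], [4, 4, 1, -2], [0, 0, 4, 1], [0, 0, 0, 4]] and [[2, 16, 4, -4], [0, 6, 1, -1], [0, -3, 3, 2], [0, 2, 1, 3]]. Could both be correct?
Two matrices over a field are similar if and only if they have the same invariant factors.

Both A and B have characteristic polynomial (x - 4)^3(x - 2) and minimal polynomial (x - 4)^3(x - 2). Computing further, both have invariant factors (x - 4)^3(x - 2). Hence A and B are similar.

Yes.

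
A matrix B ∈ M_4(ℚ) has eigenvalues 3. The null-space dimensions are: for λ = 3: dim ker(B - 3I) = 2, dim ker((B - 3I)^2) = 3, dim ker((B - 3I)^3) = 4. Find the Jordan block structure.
Jordan blocks: (3, 3), (3, 1)

λ = 3: successive nullity increments [2, 1, 1] count blocks of size ≥ k; block sizes are [3, 1].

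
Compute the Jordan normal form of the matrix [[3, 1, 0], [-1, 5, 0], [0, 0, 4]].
J = [[4, 1, 0], [0, 4, 0], [0, 0, 4]]

The characteristic polynomial is det(xI - A) = (x - 4)^3, so the eigenvalues are 4 (algebraic multiplicity 3).

For λ = 4: rank(A - 4I) = 1, rank((A - 4I)^2) = 0. The eigenspace has dimension 3 - 1 = 2, so there are 2 Jordan blocks; the rank sequence gives block sizes [2, 1].

Assembling the blocks gives the Jordan form J above.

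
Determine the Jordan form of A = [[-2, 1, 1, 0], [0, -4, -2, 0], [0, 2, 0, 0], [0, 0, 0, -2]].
J = [[-2, 1, 0, 0], [0, -2, 0, 0], [0, 0, -2, 0], [0, 0, 0, -2]]

The characteristic polynomial is det(xI - A) = (x + 2)^4, so the eigenvalues are -2 (algebraic multiplicity 4).

For λ = -2: rank(A + 2I) = 1, rank((A + 2I)^2) = 0. The eigenspace has dimension 4 - 1 = 3, so there are 3 Jordan blocks; the rank sequence gives block sizes [2, 1, 1].

Assembling the blocks gives the Jordan form J above.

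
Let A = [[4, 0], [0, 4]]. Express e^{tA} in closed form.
e^{tA} = [[e^{4*t}, 0], [0, e^{4*t}]]

A has Jordan form J = [[4, 0], [0, 4]] with A = PJP^{-1}, so e^{tA} = P e^{tJ} P^{-1}.

For a Jordan block J_k(λ), e^{tJ_k(λ)} = e^{λt} · (I + tN + t^2 N^2/2! + ... + t^{k-1} N^{k-1}/(k-1)!) where N is the nilpotent superdiagonal part.

Assembling the blocks and conjugating back gives the entries of e^{tA} as shown above.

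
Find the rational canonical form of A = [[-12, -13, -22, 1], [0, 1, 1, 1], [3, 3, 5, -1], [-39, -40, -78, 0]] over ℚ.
The invariant factors of A (the non-unit diagonal entries of the Smith normal form of xI - A over ℚ[x]) are (x^2 + 3x - 6)^2, each dividing the next. The characteristic polynomial is their product, (x^2 + 3x - 6)^2.

The rational canonical form is the block-diagonal matrix of companion matrices C(f_i):
R = [[0, 0, 0, -36], [1, 0, 0, 36], [0, 1, 0, 3], [0, 0, 1, -6]].

Note the characteristic polynomial does not split into linear factors over ℚ, so A has no Jordan form over ℚ; the rational canonical form exists over any field.

R = [[0, 0, 0, -36], [1, 0, 0, 36], [0, 1, 0, 3], [0, 0, 1, -6]]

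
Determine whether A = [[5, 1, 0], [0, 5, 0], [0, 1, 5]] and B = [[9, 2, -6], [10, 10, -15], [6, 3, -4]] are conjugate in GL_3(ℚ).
Yes.

Two matrices over a field are similar if and only if they have the same invariant factors.

Both A and B have characteristic polynomial (x - 5)^3 and minimal polynomial (x - 5)^2. Computing further, both have invariant factors x - 5, (x - 5)^2. Hence A and B are similar.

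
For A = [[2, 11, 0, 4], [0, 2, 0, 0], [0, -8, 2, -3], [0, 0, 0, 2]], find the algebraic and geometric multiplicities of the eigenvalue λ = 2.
algebraic multiplicity 4, geometric multiplicity 2

The characteristic polynomial is (x - 2)^4, so the factor x - 2 appears with exponent 4: the algebraic multiplicity is 4.

rank(A - 2I) = 2, so the eigenspace has dimension 4 - 2 = 2: the geometric multiplicity is 2.

Since 2 < 4, A is not diagonalizable.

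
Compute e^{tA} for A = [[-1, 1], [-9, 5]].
e^{tA} = [[(1 - 3*t)*e^{2*t}, t*e^{2*t}], [-9*t*e^{2*t}, (3*t + 1)*e^{2*t}]]

A has Jordan form J = [[2, 1], [0, 2]] with A = PJP^{-1}, so e^{tA} = P e^{tJ} P^{-1}.

For a Jordan block J_k(λ), e^{tJ_k(λ)} = e^{λt} · (I + tN + t^2 N^2/2! + ... + t^{k-1} N^{k-1}/(k-1)!) where N is the nilpotent superdiagonal part.

Assembling the blocks and conjugating back gives the entries of e^{tA} as shown above.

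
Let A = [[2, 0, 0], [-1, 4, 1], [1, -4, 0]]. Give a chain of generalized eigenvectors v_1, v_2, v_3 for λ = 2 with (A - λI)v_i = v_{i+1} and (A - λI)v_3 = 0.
We seek v_1 ∈ ker((A - 2I)^3) \ ker((A - 2I)^2), then set v_{i+1} = (A - 2I) v_i.

One such chain is v_1 = [[-1, 1, -2]]^T, v_2 = [[0, 1, -1]]^T, v_3 = [[0, 1, -2]]^T. Check: (A - 2I) v_3 = [[0, 0, 0]]^T = 0.

v_1 = [[-1, 1, -2]]^T, v_2 = [[0, 1, -1]]^T, v_3 = [[0, 1, -2]]^T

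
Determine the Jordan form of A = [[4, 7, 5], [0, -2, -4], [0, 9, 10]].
The characteristic polynomial is det(xI - A) = (x - 4)^3, so the eigenvalues are 4 (algebraic multiplicity 3).

For λ = 4: rank(A - 4I) = 2, rank((A - 4I)^2) = 1, rank((A - 4I)^3) = 0. The eigenspace has dimension 3 - 2 = 1, so there is 1 Jordan block; the rank sequence gives block sizes [3].

Assembling the blocks gives the Jordan form J above.

J = [[4, 1, 0], [0, 4, 1], [0, 0, 4]]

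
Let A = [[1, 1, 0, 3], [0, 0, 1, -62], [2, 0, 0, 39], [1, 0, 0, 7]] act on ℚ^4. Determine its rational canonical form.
R = [[0, 0, 0, 25], [1, 0, 0, -60], [0, 1, 0, -4], [0, 0, 1, 8]]

The invariant factors of A (the non-unit diagonal entries of the Smith normal form of xI - A over ℚ[x]) are (x - 5)^2(x^2 + 2x - 1), each dividing the next. The characteristic polynomial is their product, (x - 5)^2(x^2 + 2x - 1).

The rational canonical form is the block-diagonal matrix of companion matrices C(f_i):
R = [[0, 0, 0, 25], [1, 0, 0, -60], [0, 1, 0, -4], [0, 0, 1, 8]].

Note the characteristic polynomial does not split into linear factors over ℚ, so A has no Jordan form over ℚ; the rational canonical form exists over any field.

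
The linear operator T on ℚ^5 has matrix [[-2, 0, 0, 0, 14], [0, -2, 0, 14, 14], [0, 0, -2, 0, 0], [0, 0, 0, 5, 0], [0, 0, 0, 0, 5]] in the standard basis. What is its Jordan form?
J = [[-2, 0, 0, 0, 0], [0, -2, 0, 0, 0], [0, 0, -2, 0, 0], [0, 0, 0, 5, 0], [0, 0, 0, 0, 5]]

The characteristic polynomial is det(xI - A) = (x - 5)^2(x + 2)^3, so the eigenvalues are -2 (algebraic multiplicity 3), 5 (algebraic multiplicity 2).

For λ = -2: rank(A + 2I) = 2. The eigenspace has dimension 5 - 2 = 3, so there are 3 Jordan blocks; the rank sequence gives block sizes [1, 1, 1].

For λ = 5: rank(A - 5I) = 3. The eigenspace has dimension 5 - 3 = 2, so there are 2 Jordan blocks; the rank sequence gives block sizes [1, 1].

Assembling the blocks gives the Jordan form J above.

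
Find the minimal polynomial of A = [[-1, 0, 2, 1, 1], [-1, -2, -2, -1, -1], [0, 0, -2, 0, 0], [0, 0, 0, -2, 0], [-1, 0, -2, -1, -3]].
m_A(x) = (x + 2)^2

The characteristic polynomial factors as (x + 2)^5. The minimal polynomial is ∏(x - λ)^{k_λ} where k_λ is the size of the largest Jordan block at λ.

For λ = -2: rank(A + 2I) = 1, and the largest Jordan block has size 2 (the smallest k with rank((A + 2I)^k) = rank((A + 2I)^(k+1))).

So m_A(x) = (x + 2)^2.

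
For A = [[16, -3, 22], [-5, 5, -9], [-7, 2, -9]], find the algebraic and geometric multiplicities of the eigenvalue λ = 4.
algebraic multiplicity 3, geometric multiplicity 1

The characteristic polynomial is (x - 4)^3, so the factor x - 4 appears with exponent 3: the algebraic multiplicity is 3.

rank(A - 4I) = 2, so the eigenspace has dimension 3 - 2 = 1: the geometric multiplicity is 1.

Since 1 < 3, A is not diagonalizable.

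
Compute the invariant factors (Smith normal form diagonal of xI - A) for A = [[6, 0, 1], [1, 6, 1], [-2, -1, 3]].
(x - 5)^3

The Jordan structure of A has elementary divisors (x - 5)^3. Arranging the block sizes at each eigenvalue in decreasing order and taking row products gives the invariant factors.

Invariant factors (smallest first, each dividing the next): (x - 5)^3.

Check: the last factor (x - 5)^3 is the minimal polynomial, and the product (x - 5)^3 is the characteristic polynomial.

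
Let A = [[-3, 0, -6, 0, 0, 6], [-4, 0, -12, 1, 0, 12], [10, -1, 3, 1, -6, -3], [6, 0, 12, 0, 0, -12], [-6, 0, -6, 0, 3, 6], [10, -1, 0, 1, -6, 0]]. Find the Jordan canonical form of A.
J = [[-3, 0, 0, 0, 0, 0], [0, 0, 1, 0, 0, 0], [0, 0, 0, 1, 0, 0], [0, 0, 0, 0, 0, 0], [0, 0, 0, 0, 3, 0], [0, 0, 0, 0, 0, 3]]

The characteristic polynomial is det(xI - A) = x^3(x - 3)^2(x + 3), so the eigenvalues are -3 (algebraic multiplicity 1), 0 (algebraic multiplicity 3), 3 (algebraic multiplicity 2).

For λ = -3: algebraic multiplicity 1 gives one 1×1 block.

For λ = 0: rank(A) = 5, rank(A^2) = 4, rank(A^3) = 3. The eigenspace has dimension 6 - 5 = 1, so there is 1 Jordan block; the rank sequence gives block sizes [3].

For λ = 3: rank(A - 3I) = 4. The eigenspace has dimension 6 - 4 = 2, so there are 2 Jordan blocks; the rank sequence gives block sizes [1, 1].

Assembling the blocks gives the Jordan form J above.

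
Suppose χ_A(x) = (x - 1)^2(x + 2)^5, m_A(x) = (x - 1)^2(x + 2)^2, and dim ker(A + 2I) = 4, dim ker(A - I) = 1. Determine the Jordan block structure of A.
Jordan blocks: (-2, 2), (-2, 1), (-2, 1), (-2, 1), (1, 2)

λ = -2: algebraic multiplicity 5 (exponent in χ_A), largest block size 2 (exponent in m_A), 4 blocks (geometric multiplicity). These force block sizes [2, 1, 1, 1].
λ = 1: algebraic multiplicity 2 (exponent in χ_A), largest block size 2 (exponent in m_A), 1 block (geometric multiplicity). This forces block sizes [2].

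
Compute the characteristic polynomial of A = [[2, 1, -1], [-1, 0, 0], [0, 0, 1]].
xI - A = [[x - 2, -1, 1], [1, x, 0], [0, 0, x - 1]].

Expanding det(xI - A) along the first row:
det(xI - A) = + (x - 2)·det([[x, 0], [0, x - 1]]) - (-1)·det([[1, 0], [0, x - 1]]) + (1)·det([[1, x], [0, 0]]).

Evaluating gives χ_A(x) = x^3 - 3x^2 + 3x - 1 = (x - 1)^3.

χ_A(x) = (x - 1)^3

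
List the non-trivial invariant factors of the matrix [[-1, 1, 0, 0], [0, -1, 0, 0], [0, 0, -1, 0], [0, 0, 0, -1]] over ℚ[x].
x + 1, x + 1, (x + 1)^2

The Jordan structure of A has elementary divisors (x + 1)^2, (x + 1), (x + 1). Arranging the block sizes at each eigenvalue in decreasing order and taking row products gives the invariant factors.

Invariant factors (smallest first, each dividing the next): x + 1, x + 1, (x + 1)^2.

Check: the last factor (x + 1)^2 is the minimal polynomial, and the product (x + 1)^4 is the characteristic polynomial.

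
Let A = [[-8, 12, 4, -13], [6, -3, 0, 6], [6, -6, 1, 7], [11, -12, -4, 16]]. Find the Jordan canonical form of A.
J = [[-3, 0, 0, 0], [0, 3, 1, 0], [0, 0, 3, 1], [0, 0, 0, 3]]

The characteristic polynomial is det(xI - A) = (x - 3)^3(x + 3), so the eigenvalues are -3 (algebraic multiplicity 1), 3 (algebraic multiplicity 3).

For λ = -3: algebraic multiplicity 1 gives one 1×1 block.

For λ = 3: rank(A - 3I) = 3, rank((A - 3I)^2) = 2, rank((A - 3I)^3) = 1. The eigenspace has dimension 4 - 3 = 1, so there is 1 Jordan block; the rank sequence gives block sizes [3].

Assembling the blocks gives the Jordan form J above.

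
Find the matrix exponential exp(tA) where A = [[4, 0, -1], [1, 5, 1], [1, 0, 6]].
A has Jordan form J = [[5, 1, 0], [0, 5, 0], [0, 0, 5]] with A = PJP^{-1}, so e^{tA} = P e^{tJ} P^{-1}.

For a Jordan block J_k(λ), e^{tJ_k(λ)} = e^{λt} · (I + tN + t^2 N^2/2! + ... + t^{k-1} N^{k-1}/(k-1)!) where N is the nilpotent superdiagonal part.

Assembling the blocks and conjugating back gives the entries of e^{tA} as shown above.

e^{tA} = [[(1 - t)*e^{5*t}, 0, -t*e^{5*t}], [t*e^{5*t}, e^{5*t}, t*e^{5*t}], [t*e^{5*t}, 0, (t + 1)*e^{5*t}]]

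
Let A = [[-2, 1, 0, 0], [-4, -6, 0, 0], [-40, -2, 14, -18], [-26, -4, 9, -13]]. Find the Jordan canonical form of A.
J = [[-4, 1, 0, 0], [0, -4, 0, 0], [0, 0, -4, 0], [0, 0, 0, 5]]

The characteristic polynomial is det(xI - A) = (x - 5)(x + 4)^3, so the eigenvalues are -4 (algebraic multiplicity 3), 5 (algebraic multiplicity 1).

For λ = -4: rank(A + 4I) = 2, rank((A + 4I)^2) = 1. The eigenspace has dimension 4 - 2 = 2, so there are 2 Jordan blocks; the rank sequence gives block sizes [2, 1].

For λ = 5: algebraic multiplicity 1 gives one 1×1 block.

Assembling the blocks gives the Jordan form J above.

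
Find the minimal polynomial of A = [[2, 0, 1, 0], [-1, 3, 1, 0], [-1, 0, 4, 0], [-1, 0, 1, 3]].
m_A(x) = (x - 3)^2

The characteristic polynomial factors as (x - 3)^4. The minimal polynomial is ∏(x - λ)^{k_λ} where k_λ is the size of the largest Jordan block at λ.

For λ = 3: rank(A - 3I) = 1, and the largest Jordan block has size 2 (the smallest k with rank((A - 3I)^k) = rank((A - 3I)^(k+1))).

So m_A(x) = (x - 3)^2.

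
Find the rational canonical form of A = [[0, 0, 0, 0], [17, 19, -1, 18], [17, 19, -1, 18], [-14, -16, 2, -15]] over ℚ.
The invariant factors of A (the non-unit diagonal entries of the Smith normal form of xI - A over ℚ[x]) are x, x(x - 6)(x + 3), each dividing the next. The characteristic polynomial is their product, x^2(x - 6)(x + 3).

The rational canonical form is the block-diagonal matrix of companion matrices C(f_i):
R = [[0, 0, 0, 0], [0, 0, 0, 0], [0, 1, 0, 18], [0, 0, 1, 3]].

R = [[0, 0, 0, 0], [0, 0, 0, 0], [0, 1, 0, 18], [0, 0, 1, 3]]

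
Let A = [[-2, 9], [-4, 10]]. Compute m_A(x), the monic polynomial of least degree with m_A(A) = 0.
The characteristic polynomial factors as (x - 4)^2. The minimal polynomial is ∏(x - λ)^{k_λ} where k_λ is the size of the largest Jordan block at λ.

For λ = 4: rank(A - 4I) = 1, and the largest Jordan block has size 2 (the smallest k with rank((A - 4I)^k) = rank((A - 4I)^(k+1))).

So m_A(x) = (x - 4)^2.

m_A(x) = (x - 4)^2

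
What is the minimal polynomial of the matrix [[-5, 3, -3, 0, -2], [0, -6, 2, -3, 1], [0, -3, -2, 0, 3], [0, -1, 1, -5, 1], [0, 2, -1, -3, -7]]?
m_A(x) = (x + 5)^3

The characteristic polynomial factors as (x + 5)^5. The minimal polynomial is ∏(x - λ)^{k_λ} where k_λ is the size of the largest Jordan block at λ.

For λ = -5: rank(A + 5I) = 3, and the largest Jordan block has size 3 (the smallest k with rank((A + 5I)^k) = rank((A + 5I)^(k+1))).

So m_A(x) = (x + 5)^3.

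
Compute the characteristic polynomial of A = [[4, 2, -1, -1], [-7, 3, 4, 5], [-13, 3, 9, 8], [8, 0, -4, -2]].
xI - A = [[x - 4, -2, 1, 1], [7, x - 3, -4, -5], [13, -3, x - 9, -8], [-8, 0, 4, x + 2]].

Expanding det(xI - A) along the first row:
det(xI - A) = + (x - 4)·det([[x - 3, -4, -5], [-3, x - 9, -8], [0, 4, x + 2]]) - (-2)·det([[7, -4, -5], [13, x - 9, -8], [-8, 4, x + 2]]) + (1)·det([[7, x - 3, -5], [13, -3, -8], [-8, 0, x + 2]]) - (1)·det([[7, x - 3, -4], [13, -3, x - 9], [-8, 0, 4]]).

Evaluating gives χ_A(x) = x^4 - 14x^3 + 72x^2 - 160x + 128 = (x - 4)^3(x - 2).

χ_A(x) = (x - 4)^3(x - 2)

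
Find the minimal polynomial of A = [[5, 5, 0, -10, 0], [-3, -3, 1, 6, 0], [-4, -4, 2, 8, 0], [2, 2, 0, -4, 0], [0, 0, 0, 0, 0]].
The characteristic polynomial factors as x^5. The minimal polynomial is ∏(x - λ)^{k_λ} where k_λ is the size of the largest Jordan block at λ.

For λ = 0: rank(A) = 2, and the largest Jordan block has size 3 (the smallest k with rank(A^k) = rank(A^(k+1))).

So m_A(x) = x^3.

m_A(x) = x^3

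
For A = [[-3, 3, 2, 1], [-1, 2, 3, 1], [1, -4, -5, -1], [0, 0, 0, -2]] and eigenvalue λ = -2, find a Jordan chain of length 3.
We seek v_1 ∈ ker((A + 2I)^3) \ ker((A + 2I)^2), then set v_{i+1} = (A + 2I) v_i.

One such chain is v_1 = [[0, 0, 1, -2]]^T, v_2 = [[0, 1, -1, 0]]^T, v_3 = [[1, 1, -1, 0]]^T. Check: (A + 2I) v_3 = [[0, 0, 0, 0]]^T = 0.

v_1 = [[0, 0, 1, -2]]^T, v_2 = [[0, 1, -1, 0]]^T, v_3 = [[1, 1, -1, 0]]^T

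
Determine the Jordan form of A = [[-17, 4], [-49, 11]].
J = [[-3, 1], [0, -3]]

The characteristic polynomial is det(xI - A) = (x + 3)^2, so the eigenvalues are -3 (algebraic multiplicity 2).

For λ = -3: rank(A + 3I) = 1, rank((A + 3I)^2) = 0. The eigenspace has dimension 2 - 1 = 1, so there is 1 Jordan block; the rank sequence gives block sizes [2].

Assembling the blocks gives the Jordan form J above.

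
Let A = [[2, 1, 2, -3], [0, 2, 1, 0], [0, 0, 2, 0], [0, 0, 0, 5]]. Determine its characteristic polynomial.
xI - A = [[x - 2, -1, -2, 3], [0, x - 2, -1, 0], [0, 0, x - 2, 0], [0, 0, 0, x - 5]].

Expanding det(xI - A) along the first row:
det(xI - A) = + (x - 2)·det([[x - 2, -1, 0], [0, x - 2, 0], [0, 0, x - 5]]) - (-1)·det([[0, -1, 0], [0, x - 2, 0], [0, 0, x - 5]]) + (-2)·det([[0, x - 2, 0], [0, 0, 0], [0, 0, x - 5]]) - (3)·det([[0, x - 2, -1], [0, 0, x - 2], [0, 0, 0]]).

Evaluating gives χ_A(x) = x^4 - 11x^3 + 42x^2 - 68x + 40 = (x - 5)(x - 2)^3.

χ_A(x) = (x - 5)(x - 2)^3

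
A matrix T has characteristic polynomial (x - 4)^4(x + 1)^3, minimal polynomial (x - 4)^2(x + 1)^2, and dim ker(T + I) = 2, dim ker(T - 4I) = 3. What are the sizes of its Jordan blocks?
λ = -1: algebraic multiplicity 3 (exponent in χ_T), largest block size 2 (exponent in m_T), 2 blocks (geometric multiplicity). These force block sizes [2, 1].
λ = 4: algebraic multiplicity 4 (exponent in χ_T), largest block size 2 (exponent in m_T), 3 blocks (geometric multiplicity). These force block sizes [2, 1, 1].

Jordan blocks: (-1, 2), (-1, 1), (4, 2), (4, 1), (4, 1)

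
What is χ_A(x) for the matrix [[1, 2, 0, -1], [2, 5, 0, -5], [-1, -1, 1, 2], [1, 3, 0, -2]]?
χ_A(x) = (x - 2)(x - 1)^3

xI - A = [[x - 1, -2, 0, 1], [-2, x - 5, 0, 5], [1, 1, x - 1, -2], [-1, -3, 0, x + 2]].

Expanding det(xI - A) along the first row:
det(xI - A) = + (x - 1)·det([[x - 5, 0, 5], [1, x - 1, -2], [-3, 0, x + 2]]) - (-2)·det([[-2, 0, 5], [1, x - 1, -2], [-1, 0, x + 2]]) + (0)·det([[-2, x - 5, 5], [1, 1, -2], [-1, -3, x + 2]]) - (1)·det([[-2, x - 5, 0], [1, 1, x - 1], [-1, -3, 0]]).

Evaluating gives χ_A(x) = x^4 - 5x^3 + 9x^2 - 7x + 2 = (x - 2)(x - 1)^3.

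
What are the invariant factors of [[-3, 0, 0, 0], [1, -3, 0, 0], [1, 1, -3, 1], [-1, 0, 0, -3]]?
(x + 3)^2, (x + 3)^2

The Jordan structure of A has elementary divisors (x + 3)^2, (x + 3)^2. Arranging the block sizes at each eigenvalue in decreasing order and taking row products gives the invariant factors.

Invariant factors (smallest first, each dividing the next): (x + 3)^2, (x + 3)^2.

Check: the last factor (x + 3)^2 is the minimal polynomial, and the product (x + 3)^4 is the characteristic polynomial.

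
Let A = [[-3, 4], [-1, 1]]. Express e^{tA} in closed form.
A has Jordan form J = [[-1, 1], [0, -1]] with A = PJP^{-1}, so e^{tA} = P e^{tJ} P^{-1}.

For a Jordan block J_k(λ), e^{tJ_k(λ)} = e^{λt} · (I + tN + t^2 N^2/2! + ... + t^{k-1} N^{k-1}/(k-1)!) where N is the nilpotent superdiagonal part.

Assembling the blocks and conjugating back gives the entries of e^{tA} as shown above.

e^{tA} = [[(1 - 2*t)*e^{-t}, 4*t*e^{-t}], [-t*e^{-t}, (2*t + 1)*e^{-t}]]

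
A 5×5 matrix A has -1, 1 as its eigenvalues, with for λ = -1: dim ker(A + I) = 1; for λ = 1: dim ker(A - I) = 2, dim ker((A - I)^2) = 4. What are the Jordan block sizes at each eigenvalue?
Jordan blocks: (-1, 1), (1, 2), (1, 2)

λ = -1: successive nullity increments [1] count blocks of size ≥ k; block sizes are [1].
λ = 1: successive nullity increments [2, 2] count blocks of size ≥ k; block sizes are [2, 2].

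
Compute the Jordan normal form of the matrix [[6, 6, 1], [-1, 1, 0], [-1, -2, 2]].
The characteristic polynomial is det(xI - A) = (x - 3)^3, so the eigenvalues are 3 (algebraic multiplicity 3).

For λ = 3: rank(A - 3I) = 2, rank((A - 3I)^2) = 1, rank((A - 3I)^3) = 0. The eigenspace has dimension 3 - 2 = 1, so there is 1 Jordan block; the rank sequence gives block sizes [3].

Assembling the blocks gives the Jordan form J above.

J = [[3, 1, 0], [0, 3, 1], [0, 0, 3]]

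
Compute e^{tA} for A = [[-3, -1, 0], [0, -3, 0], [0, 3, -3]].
e^{tA} = [[e^{-3*t}, -t*e^{-3*t}, 0], [0, e^{-3*t}, 0], [0, 3*t*e^{-3*t}, e^{-3*t}]]

A has Jordan form J = [[-3, 1, 0], [0, -3, 0], [0, 0, -3]] with A = PJP^{-1}, so e^{tA} = P e^{tJ} P^{-1}.

For a Jordan block J_k(λ), e^{tJ_k(λ)} = e^{λt} · (I + tN + t^2 N^2/2! + ... + t^{k-1} N^{k-1}/(k-1)!) where N is the nilpotent superdiagonal part.

Assembling the blocks and conjugating back gives the entries of e^{tA} as shown above.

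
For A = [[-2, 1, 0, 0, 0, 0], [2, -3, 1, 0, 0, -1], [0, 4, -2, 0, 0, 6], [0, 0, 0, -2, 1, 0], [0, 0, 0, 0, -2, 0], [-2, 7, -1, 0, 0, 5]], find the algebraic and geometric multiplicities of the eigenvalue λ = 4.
The characteristic polynomial is (x - 4)(x + 2)^5, so the factor x - 4 appears with exponent 1: the algebraic multiplicity is 1.

rank(A - 4I) = 5, so the eigenspace has dimension 6 - 5 = 1: the geometric multiplicity is 1.

algebraic multiplicity 1, geometric multiplicity 1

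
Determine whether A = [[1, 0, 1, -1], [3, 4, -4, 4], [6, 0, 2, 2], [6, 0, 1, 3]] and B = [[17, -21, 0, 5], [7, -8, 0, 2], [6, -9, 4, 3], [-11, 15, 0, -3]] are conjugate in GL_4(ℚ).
Yes.

Two matrices over a field are similar if and only if they have the same invariant factors.

Both A and B have characteristic polynomial (x - 4)^2(x - 1)^2 and minimal polynomial (x - 4)(x - 1)^2. Computing further, both have invariant factors x - 4, (x - 4)(x - 1)^2. Hence A and B are similar.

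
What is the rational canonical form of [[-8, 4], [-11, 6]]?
The invariant factors of A (the non-unit diagonal entries of the Smith normal form of xI - A over ℚ[x]) are x^2 + 2x - 4, each dividing the next. The characteristic polynomial is their product, x^2 + 2x - 4.

The rational canonical form is the block-diagonal matrix of companion matrices C(f_i):
R = [[0, 4], [1, -2]].

Note the characteristic polynomial does not split into linear factors over ℚ, so A has no Jordan form over ℚ; the rational canonical form exists over any field.

R = [[0, 4], [1, -2]]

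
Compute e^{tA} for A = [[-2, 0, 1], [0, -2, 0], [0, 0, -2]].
e^{tA} = [[e^{-2*t}, 0, t*e^{-2*t}], [0, e^{-2*t}, 0], [0, 0, e^{-2*t}]]

A has Jordan form J = [[-2, 1, 0], [0, -2, 0], [0, 0, -2]] with A = PJP^{-1}, so e^{tA} = P e^{tJ} P^{-1}.

For a Jordan block J_k(λ), e^{tJ_k(λ)} = e^{λt} · (I + tN + t^2 N^2/2! + ... + t^{k-1} N^{k-1}/(k-1)!) where N is the nilpotent superdiagonal part.

Assembling the blocks and conjugating back gives the entries of e^{tA} as shown above.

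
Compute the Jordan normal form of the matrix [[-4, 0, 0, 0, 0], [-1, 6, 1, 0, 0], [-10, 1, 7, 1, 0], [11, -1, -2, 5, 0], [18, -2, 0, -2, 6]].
J = [[-4, 0, 0, 0, 0], [0, 6, 1, 0, 0], [0, 0, 6, 1, 0], [0, 0, 0, 6, 0], [0, 0, 0, 0, 6]]

The characteristic polynomial is det(xI - A) = (x - 6)^4(x + 4), so the eigenvalues are -4 (algebraic multiplicity 1), 6 (algebraic multiplicity 4).

For λ = -4: algebraic multiplicity 1 gives one 1×1 block.

For λ = 6: rank(A - 6I) = 3, rank((A - 6I)^2) = 2, rank((A - 6I)^3) = 1. The eigenspace has dimension 5 - 3 = 2, so there are 2 Jordan blocks; the rank sequence gives block sizes [3, 1].

Assembling the blocks gives the Jordan form J above.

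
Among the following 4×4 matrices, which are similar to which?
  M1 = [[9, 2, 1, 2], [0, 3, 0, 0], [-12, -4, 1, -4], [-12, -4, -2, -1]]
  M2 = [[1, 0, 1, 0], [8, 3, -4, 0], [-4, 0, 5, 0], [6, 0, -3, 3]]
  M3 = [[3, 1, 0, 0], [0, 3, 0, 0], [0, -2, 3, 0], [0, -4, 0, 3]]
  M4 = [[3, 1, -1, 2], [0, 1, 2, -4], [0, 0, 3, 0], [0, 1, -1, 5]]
Characteristic polynomials: χ_{M1} = (x - 3)^4, χ_{M2} = (x - 3)^4, χ_{M3} = (x - 3)^4, χ_{M4} = (x - 3)^4.

{M1, M2, M3, M4}: invariant factors x - 3, x - 3, (x - 3)^2.

Matrices are similar if and only if their invariant-factor lists agree; the partition into similarity classes is {M1, M2, M3, M4}.

1 class: {M1, M2, M3, M4}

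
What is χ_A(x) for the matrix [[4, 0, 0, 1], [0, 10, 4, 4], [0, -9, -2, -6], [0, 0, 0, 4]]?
χ_A(x) = (x - 4)^4

xI - A = [[x - 4, 0, 0, -1], [0, x - 10, -4, -4], [0, 9, x + 2, 6], [0, 0, 0, x - 4]].

Expanding det(xI - A) along the first row:
det(xI - A) = + (x - 4)·det([[x - 10, -4, -4], [9, x + 2, 6], [0, 0, x - 4]]) - (0)·det([[0, -4, -4], [0, x + 2, 6], [0, 0, x - 4]]) + (0)·det([[0, x - 10, -4], [0, 9, 6], [0, 0, x - 4]]) - (-1)·det([[0, x - 10, -4], [0, 9, x + 2], [0, 0, 0]]).

Evaluating gives χ_A(x) = x^4 - 16x^3 + 96x^2 - 256x + 256 = (x - 4)^4.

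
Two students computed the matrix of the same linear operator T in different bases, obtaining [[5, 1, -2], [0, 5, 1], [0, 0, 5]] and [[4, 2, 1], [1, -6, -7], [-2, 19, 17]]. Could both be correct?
Two matrices over a field are similar if and only if they have the same invariant factors.

Both A and B have characteristic polynomial (x - 5)^3 and minimal polynomial (x - 5)^3. Computing further, both have invariant factors (x - 5)^3. Hence A and B are similar.

Yes.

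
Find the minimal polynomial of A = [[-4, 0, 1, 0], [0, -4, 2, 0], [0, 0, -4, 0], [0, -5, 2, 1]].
m_A(x) = (x - 1)(x + 4)^2

The characteristic polynomial factors as (x - 1)(x + 4)^3. The minimal polynomial is ∏(x - λ)^{k_λ} where k_λ is the size of the largest Jordan block at λ.

For λ = -4: rank(A + 4I) = 2, and the largest Jordan block has size 2 (the smallest k with rank((A + 4I)^k) = rank((A + 4I)^(k+1))).
For λ = 1: rank(A - I) = 3, and the largest Jordan block has size 1 (the smallest k with rank((A - I)^k) = rank((A - I)^(k+1))).

So m_A(x) = (x - 1)(x + 4)^2.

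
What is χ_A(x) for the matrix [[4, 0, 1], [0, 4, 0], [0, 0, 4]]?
χ_A(x) = (x - 4)^3

xI - A = [[x - 4, 0, -1], [0, x - 4, 0], [0, 0, x - 4]].

Expanding det(xI - A) along the first row:
det(xI - A) = + (x - 4)·det([[x - 4, 0], [0, x - 4]]) - (0)·det([[0, 0], [0, x - 4]]) + (-1)·det([[0, x - 4], [0, 0]]).

Evaluating gives χ_A(x) = x^3 - 12x^2 + 48x - 64 = (x - 4)^3.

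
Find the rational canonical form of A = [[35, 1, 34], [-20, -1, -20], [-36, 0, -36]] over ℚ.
The invariant factors of A (the non-unit diagonal entries of the Smith normal form of xI - A over ℚ[x]) are (x - 4)(x + 3)^2, each dividing the next. The characteristic polynomial is their product, (x - 4)(x + 3)^2.

The rational canonical form is the block-diagonal matrix of companion matrices C(f_i):
R = [[0, 0, 36], [1, 0, 15], [0, 1, -2]].

R = [[0, 0, 36], [1, 0, 15], [0, 1, -2]]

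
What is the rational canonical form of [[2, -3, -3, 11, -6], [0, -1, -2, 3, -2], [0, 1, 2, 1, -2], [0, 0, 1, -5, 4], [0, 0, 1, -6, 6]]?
R = [[2, 0, 0, 0, 0], [0, 0, 0, 0, -4], [0, 1, 0, 0, -6], [0, 0, 1, 0, 4], [0, 0, 0, 1, 2]]

The invariant factors of A (the non-unit diagonal entries of the Smith normal form of xI - A over ℚ[x]) are x - 2, (x - 2)(x^3 - 4x - 2), each dividing the next. The characteristic polynomial is their product, (x - 2)^2(x^3 - 4x - 2).

The rational canonical form is the block-diagonal matrix of companion matrices C(f_i):
R = [[2, 0, 0, 0, 0], [0, 0, 0, 0, -4], [0, 1, 0, 0, -6], [0, 0, 1, 0, 4], [0, 0, 0, 1, 2]].

Note the characteristic polynomial does not split into linear factors over ℚ, so A has no Jordan form over ℚ; the rational canonical form exists over any field.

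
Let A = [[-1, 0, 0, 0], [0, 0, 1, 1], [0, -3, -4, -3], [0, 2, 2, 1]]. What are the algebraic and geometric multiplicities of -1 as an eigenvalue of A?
The characteristic polynomial is (x + 1)^4, so the factor x + 1 appears with exponent 4: the algebraic multiplicity is 4.

rank(A + I) = 1, so the eigenspace has dimension 4 - 1 = 3: the geometric multiplicity is 3.

Since 3 < 4, A is not diagonalizable.

algebraic multiplicity 4, geometric multiplicity 3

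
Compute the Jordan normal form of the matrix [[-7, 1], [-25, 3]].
The characteristic polynomial is det(xI - A) = (x + 2)^2, so the eigenvalues are -2 (algebraic multiplicity 2).

For λ = -2: rank(A + 2I) = 1, rank((A + 2I)^2) = 0. The eigenspace has dimension 2 - 1 = 1, so there is 1 Jordan block; the rank sequence gives block sizes [2].

Assembling the blocks gives the Jordan form J above.

J = [[-2, 1], [0, -2]]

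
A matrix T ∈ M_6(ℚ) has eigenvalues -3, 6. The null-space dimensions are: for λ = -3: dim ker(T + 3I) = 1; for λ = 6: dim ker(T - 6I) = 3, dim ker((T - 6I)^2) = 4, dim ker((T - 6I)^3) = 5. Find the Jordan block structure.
λ = -3: successive nullity increments [1] count blocks of size ≥ k; block sizes are [1].
λ = 6: successive nullity increments [3, 1, 1] count blocks of size ≥ k; block sizes are [3, 1, 1].

Jordan blocks: (-3, 1), (6, 3), (6, 1), (6, 1)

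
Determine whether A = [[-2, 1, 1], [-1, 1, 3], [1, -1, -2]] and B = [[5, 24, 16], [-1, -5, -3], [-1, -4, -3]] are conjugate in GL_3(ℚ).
Two matrices over a field are similar if and only if they have the same invariant factors.

Both A and B have characteristic polynomial (x + 1)^3 and minimal polynomial (x + 1)^3. Computing further, both have invariant factors (x + 1)^3. Hence A and B are similar.

Yes.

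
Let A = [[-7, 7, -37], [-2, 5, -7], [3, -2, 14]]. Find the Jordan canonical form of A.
The characteristic polynomial is det(xI - A) = (x - 4)^3, so the eigenvalues are 4 (algebraic multiplicity 3).

For λ = 4: rank(A - 4I) = 2, rank((A - 4I)^2) = 1, rank((A - 4I)^3) = 0. The eigenspace has dimension 3 - 2 = 1, so there is 1 Jordan block; the rank sequence gives block sizes [3].

Assembling the blocks gives the Jordan form J above.

J = [[4, 1, 0], [0, 4, 1], [0, 0, 4]]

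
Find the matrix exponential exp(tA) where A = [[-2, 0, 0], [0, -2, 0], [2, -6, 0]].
e^{tA} = [[e^{-2*t}, 0, 0], [0, e^{-2*t}, 0], [1 - e^{-2*t}, -3 + 3*e^{-2*t}, 1]]

A has Jordan form J = [[-2, 0, 0], [0, -2, 0], [0, 0, 0]] with A = PJP^{-1}, so e^{tA} = P e^{tJ} P^{-1}.

For a Jordan block J_k(λ), e^{tJ_k(λ)} = e^{λt} · (I + tN + t^2 N^2/2! + ... + t^{k-1} N^{k-1}/(k-1)!) where N is the nilpotent superdiagonal part.

Assembling the blocks and conjugating back gives the entries of e^{tA} as shown above.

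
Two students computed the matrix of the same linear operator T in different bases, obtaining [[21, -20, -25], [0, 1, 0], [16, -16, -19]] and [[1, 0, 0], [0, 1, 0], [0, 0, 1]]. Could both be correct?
No.

Both have characteristic polynomial (x - 1)^3, but the minimal polynomial of A is (x - 1)^2 while the minimal polynomial of B is x - 1. The minimal polynomial is a similarity invariant, so A and B are not similar.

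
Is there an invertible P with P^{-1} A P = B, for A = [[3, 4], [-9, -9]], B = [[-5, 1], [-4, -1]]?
Two matrices over a field are similar if and only if they have the same invariant factors.

Both A and B have characteristic polynomial (x + 3)^2 and minimal polynomial (x + 3)^2. Computing further, both have invariant factors (x + 3)^2. Hence A and B are similar.

Yes.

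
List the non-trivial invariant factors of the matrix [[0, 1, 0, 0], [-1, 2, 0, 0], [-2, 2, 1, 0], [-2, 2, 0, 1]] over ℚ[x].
The Jordan structure of A has elementary divisors (x - 1)^2, (x - 1), (x - 1). Arranging the block sizes at each eigenvalue in decreasing order and taking row products gives the invariant factors.

Invariant factors (smallest first, each dividing the next): x - 1, x - 1, (x - 1)^2.

Check: the last factor (x - 1)^2 is the minimal polynomial, and the product (x - 1)^4 is the characteristic polynomial.

x - 1, x - 1, (x - 1)^2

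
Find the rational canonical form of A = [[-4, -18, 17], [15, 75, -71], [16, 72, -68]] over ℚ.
The invariant factors of A (the non-unit diagonal entries of the Smith normal form of xI - A over ℚ[x]) are x(x - 6)(x + 3), each dividing the next. The characteristic polynomial is their product, x(x - 6)(x + 3).

The rational canonical form is the block-diagonal matrix of companion matrices C(f_i):
R = [[0, 0, 0], [1, 0, 18], [0, 1, 3]].

R = [[0, 0, 0], [1, 0, 18], [0, 1, 3]]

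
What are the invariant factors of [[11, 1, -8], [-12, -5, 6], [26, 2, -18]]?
The Jordan structure of A has elementary divisors (x + 5)^2, (x + 2). Arranging the block sizes at each eigenvalue in decreasing order and taking row products gives the invariant factors.

Invariant factors (smallest first, each dividing the next): (x + 2)(x + 5)^2.

Check: the last factor (x + 2)(x + 5)^2 is the minimal polynomial, and the product (x + 2)(x + 5)^2 is the characteristic polynomial.

(x + 2)(x + 5)^2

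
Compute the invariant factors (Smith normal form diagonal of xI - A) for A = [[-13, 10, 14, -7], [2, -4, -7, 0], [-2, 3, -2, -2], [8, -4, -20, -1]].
(x + 5)^2, (x + 5)^2

The Jordan structure of A has elementary divisors (x + 5)^2, (x + 5)^2. Arranging the block sizes at each eigenvalue in decreasing order and taking row products gives the invariant factors.

Invariant factors (smallest first, each dividing the next): (x + 5)^2, (x + 5)^2.

Check: the last factor (x + 5)^2 is the minimal polynomial, and the product (x + 5)^4 is the characteristic polynomial.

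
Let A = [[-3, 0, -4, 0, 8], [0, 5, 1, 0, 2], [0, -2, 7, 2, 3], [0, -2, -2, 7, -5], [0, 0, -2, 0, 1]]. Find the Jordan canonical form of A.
The characteristic polynomial is det(xI - A) = (x - 5)^4(x + 3), so the eigenvalues are -3 (algebraic multiplicity 1), 5 (algebraic multiplicity 4).

For λ = -3: algebraic multiplicity 1 gives one 1×1 block.

For λ = 5: rank(A - 5I) = 3, rank((A - 5I)^2) = 2, rank((A - 5I)^3) = 1. The eigenspace has dimension 5 - 3 = 2, so there are 2 Jordan blocks; the rank sequence gives block sizes [3, 1].

Assembling the blocks gives the Jordan form J above.

J = [[-3, 0, 0, 0, 0], [0, 5, 1, 0, 0], [0, 0, 5, 1, 0], [0, 0, 0, 5, 0], [0, 0, 0, 0, 5]]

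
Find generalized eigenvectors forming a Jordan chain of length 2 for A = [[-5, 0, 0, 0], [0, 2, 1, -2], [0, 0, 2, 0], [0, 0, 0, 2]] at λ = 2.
We seek v_1 ∈ ker((A - 2I)^2) \ ker(A - 2I), then set v_{i+1} = (A - 2I) v_i.

One such chain is v_1 = [[0, -4, 1, 0]]^T, v_2 = [[0, 1, 0, 0]]^T. Check: (A - 2I) v_2 = [[0, 0, 0, 0]]^T = 0.

v_1 = [[0, -4, 1, 0]]^T, v_2 = [[0, 1, 0, 0]]^T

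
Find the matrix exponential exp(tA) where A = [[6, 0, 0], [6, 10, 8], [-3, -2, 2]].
A has Jordan form J = [[6, 1, 0], [0, 6, 0], [0, 0, 6]] with A = PJP^{-1}, so e^{tA} = P e^{tJ} P^{-1}.

For a Jordan block J_k(λ), e^{tJ_k(λ)} = e^{λt} · (I + tN + t^2 N^2/2! + ... + t^{k-1} N^{k-1}/(k-1)!) where N is the nilpotent superdiagonal part.

Assembling the blocks and conjugating back gives the entries of e^{tA} as shown above.

e^{tA} = [[e^{6*t}, 0, 0], [6*t*e^{6*t}, (4*t + 1)*e^{6*t}, 8*t*e^{6*t}], [-3*t*e^{6*t}, -2*t*e^{6*t}, (1 - 4*t)*e^{6*t}]]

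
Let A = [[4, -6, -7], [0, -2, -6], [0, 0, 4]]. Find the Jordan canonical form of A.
The characteristic polynomial is det(xI - A) = (x - 4)^2(x + 2), so the eigenvalues are -2 (algebraic multiplicity 1), 4 (algebraic multiplicity 2).

For λ = -2: algebraic multiplicity 1 gives one 1×1 block.

For λ = 4: rank(A - 4I) = 2, rank((A - 4I)^2) = 1. The eigenspace has dimension 3 - 2 = 1, so there is 1 Jordan block; the rank sequence gives block sizes [2].

Assembling the blocks gives the Jordan form J above.

J = [[-2, 0, 0], [0, 4, 1], [0, 0, 4]]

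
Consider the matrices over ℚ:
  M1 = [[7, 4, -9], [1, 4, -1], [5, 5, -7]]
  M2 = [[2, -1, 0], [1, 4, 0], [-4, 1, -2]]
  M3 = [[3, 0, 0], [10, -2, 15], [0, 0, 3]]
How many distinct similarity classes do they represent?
Characteristic polynomials: χ_{M1} = (x - 3)^2(x + 2), χ_{M2} = (x - 3)^2(x + 2), χ_{M3} = (x - 3)^2(x + 2).

{M1, M2}: invariant factors (x - 3)^2(x + 2).

{M3}: invariant factors x - 3, (x - 3)(x + 2).

Matrices are similar if and only if their invariant-factor lists agree; the partition into similarity classes is {M1, M2}, {M3}.

2 classes: {M1, M2}, {M3}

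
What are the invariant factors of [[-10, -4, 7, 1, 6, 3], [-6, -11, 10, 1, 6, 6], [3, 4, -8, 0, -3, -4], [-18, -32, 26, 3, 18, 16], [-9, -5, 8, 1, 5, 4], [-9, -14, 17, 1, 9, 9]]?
(x + 1)^2(x + 4), (x + 1)^2(x + 4)

The Jordan structure of A has elementary divisors (x + 4), (x + 4), (x + 1)^2, (x + 1)^2. Arranging the block sizes at each eigenvalue in decreasing order and taking row products gives the invariant factors.

Invariant factors (smallest first, each dividing the next): (x + 1)^2(x + 4), (x + 1)^2(x + 4).

Check: the last factor (x + 1)^2(x + 4) is the minimal polynomial, and the product (x + 1)^4(x + 4)^2 is the characteristic polynomial.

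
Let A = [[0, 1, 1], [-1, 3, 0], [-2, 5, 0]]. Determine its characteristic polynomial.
χ_A(x) = (x - 1)^3

xI - A = [[x, -1, -1], [1, x - 3, 0], [2, -5, x]].

Expanding det(xI - A) along the first row:
det(xI - A) = + (x)·det([[x - 3, 0], [-5, x]]) - (-1)·det([[1, 0], [2, x]]) + (-1)·det([[1, x - 3], [2, -5]]).

Evaluating gives χ_A(x) = x^3 - 3x^2 + 3x - 1 = (x - 1)^3.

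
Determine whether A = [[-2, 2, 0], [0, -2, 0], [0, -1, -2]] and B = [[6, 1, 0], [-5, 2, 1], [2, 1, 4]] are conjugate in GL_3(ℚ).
No.

trace(A) = -6 but trace(B) = 12. The trace is a similarity invariant, so A and B are not similar.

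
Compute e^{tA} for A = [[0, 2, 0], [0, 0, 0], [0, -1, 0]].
e^{tA} = [[1, 2*t, 0], [0, 1, 0], [0, -t, 1]]

A has Jordan form J = [[0, 1, 0], [0, 0, 0], [0, 0, 0]] with A = PJP^{-1}, so e^{tA} = P e^{tJ} P^{-1}.

For a Jordan block J_k(λ), e^{tJ_k(λ)} = e^{λt} · (I + tN + t^2 N^2/2! + ... + t^{k-1} N^{k-1}/(k-1)!) where N is the nilpotent superdiagonal part.

Assembling the blocks and conjugating back gives the entries of e^{tA} as shown above.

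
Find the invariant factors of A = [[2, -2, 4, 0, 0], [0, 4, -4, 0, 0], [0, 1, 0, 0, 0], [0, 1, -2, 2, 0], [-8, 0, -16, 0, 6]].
x - 2, x - 2, (x - 6)(x - 2)^2

The Jordan structure of A has elementary divisors (x - 2)^2, (x - 2), (x - 2), (x - 6). Arranging the block sizes at each eigenvalue in decreasing order and taking row products gives the invariant factors.

Invariant factors (smallest first, each dividing the next): x - 2, x - 2, (x - 6)(x - 2)^2.

Check: the last factor (x - 6)(x - 2)^2 is the minimal polynomial, and the product (x - 6)(x - 2)^4 is the characteristic polynomial.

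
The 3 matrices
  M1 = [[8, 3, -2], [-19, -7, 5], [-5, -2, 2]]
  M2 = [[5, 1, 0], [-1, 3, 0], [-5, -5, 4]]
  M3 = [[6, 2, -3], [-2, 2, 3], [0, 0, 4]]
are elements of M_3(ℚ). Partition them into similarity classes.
Characteristic polynomials: χ_{M1} = (x - 1)^3, χ_{M2} = (x - 4)^3, χ_{M3} = (x - 4)^3.

{M1}: invariant factors (x - 1)^3.

{M2, M3}: invariant factors x - 4, (x - 4)^2.

Matrices are similar if and only if their invariant-factor lists agree; the partition into similarity classes is {M1}, {M2, M3}.

2 classes: {M1}, {M2, M3}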